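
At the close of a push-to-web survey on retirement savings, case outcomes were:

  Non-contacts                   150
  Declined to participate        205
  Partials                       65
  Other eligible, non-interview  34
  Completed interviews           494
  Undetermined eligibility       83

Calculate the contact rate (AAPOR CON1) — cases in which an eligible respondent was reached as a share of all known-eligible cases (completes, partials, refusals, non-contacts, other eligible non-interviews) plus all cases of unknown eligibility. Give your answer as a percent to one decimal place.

77.4%

Numerator: 494 + 65 + 205 + 34 = 798
Base: 494 + 65 + 205 + 150 + 34 + 83 = 1031
CON1 = 798 / 1031 = 0.7740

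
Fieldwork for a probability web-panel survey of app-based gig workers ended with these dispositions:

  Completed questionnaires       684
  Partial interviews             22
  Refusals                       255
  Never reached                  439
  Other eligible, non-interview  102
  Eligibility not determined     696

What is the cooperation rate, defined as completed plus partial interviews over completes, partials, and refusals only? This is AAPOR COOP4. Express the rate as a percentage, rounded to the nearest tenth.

73.5%

Num = 684 + 22 = 706
Base = 684 + 22 + 255 = 961
COOP4 = 706 / 961 = 0.7347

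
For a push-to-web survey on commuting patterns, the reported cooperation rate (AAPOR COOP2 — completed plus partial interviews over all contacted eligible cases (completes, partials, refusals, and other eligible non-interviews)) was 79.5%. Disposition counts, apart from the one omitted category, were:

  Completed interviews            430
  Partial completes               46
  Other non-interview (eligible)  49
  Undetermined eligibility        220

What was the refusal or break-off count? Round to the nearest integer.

Top → 430 + 46 = 476
COOP2 = 476 / D = 0.795
D = 476 / 0.795 = 598.7
Remaining denominator categories sum to 525
refusal or break-off = 598.7 − 525 ≈ 74

74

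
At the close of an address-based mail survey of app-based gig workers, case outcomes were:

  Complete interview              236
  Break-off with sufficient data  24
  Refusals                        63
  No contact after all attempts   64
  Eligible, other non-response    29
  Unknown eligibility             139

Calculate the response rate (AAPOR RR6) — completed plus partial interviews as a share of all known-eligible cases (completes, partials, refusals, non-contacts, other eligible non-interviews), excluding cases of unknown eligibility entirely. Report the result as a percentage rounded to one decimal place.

Numerator → 236 + 24 = 260
Denom → 236 + 24 + 63 + 64 + 29 = 416
RR6 = 260 / 416 = 0.6250

62.5%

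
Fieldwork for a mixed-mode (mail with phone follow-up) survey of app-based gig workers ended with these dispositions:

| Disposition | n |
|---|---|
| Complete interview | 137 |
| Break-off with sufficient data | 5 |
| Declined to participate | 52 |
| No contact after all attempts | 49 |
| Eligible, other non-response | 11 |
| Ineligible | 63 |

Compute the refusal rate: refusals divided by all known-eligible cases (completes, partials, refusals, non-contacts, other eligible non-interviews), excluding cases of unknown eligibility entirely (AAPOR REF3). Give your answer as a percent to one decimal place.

Top: 52
Base: 137 + 5 + 52 + 49 + 11 = 254
REF3 = 52 / 254 = 0.2047

20.5%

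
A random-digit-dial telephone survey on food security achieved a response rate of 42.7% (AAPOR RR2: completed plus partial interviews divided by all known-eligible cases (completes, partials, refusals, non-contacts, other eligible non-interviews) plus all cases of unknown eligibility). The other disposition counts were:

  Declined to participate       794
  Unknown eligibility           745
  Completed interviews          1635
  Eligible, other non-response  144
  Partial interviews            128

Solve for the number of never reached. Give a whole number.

683

Top: 1635 + 128 = 1763
RR2 = 1763 / D = 0.427
D = 1763 / 0.427 = 4128.8
Rest of base = 3446
never reached = 4128.8 − 3446 ≈ 683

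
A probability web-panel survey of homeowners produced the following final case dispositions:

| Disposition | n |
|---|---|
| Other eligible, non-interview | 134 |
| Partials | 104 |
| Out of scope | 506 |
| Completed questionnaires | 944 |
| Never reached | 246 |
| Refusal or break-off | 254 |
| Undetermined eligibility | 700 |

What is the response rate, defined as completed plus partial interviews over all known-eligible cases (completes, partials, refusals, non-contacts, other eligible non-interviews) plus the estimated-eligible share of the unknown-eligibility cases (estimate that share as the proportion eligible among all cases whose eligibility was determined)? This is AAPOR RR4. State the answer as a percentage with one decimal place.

47.2%

Num = 944 + 104 = 1048
Determined eligible = 944 + 104 + 254 + 246 + 134 = 1682
e = 1682 / (1682 + 506) = 1682 / 2188 = 0.7687
Estimated eligible among unknowns = 0.7687 × 700 = 538.09
Base = 1682 + 538.09 = 2220.09
RR4 = 1048 / 2220.09 = 0.4721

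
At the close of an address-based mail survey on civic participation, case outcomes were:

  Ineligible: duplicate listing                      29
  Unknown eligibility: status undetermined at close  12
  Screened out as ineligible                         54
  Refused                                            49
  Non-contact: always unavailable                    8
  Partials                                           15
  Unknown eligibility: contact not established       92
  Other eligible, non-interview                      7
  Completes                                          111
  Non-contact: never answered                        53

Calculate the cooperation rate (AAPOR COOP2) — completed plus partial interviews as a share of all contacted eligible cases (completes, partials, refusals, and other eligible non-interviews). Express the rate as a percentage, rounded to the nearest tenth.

No contact after all attempts = 53 + 8 = 61
Eligibility not determined = 92 + 12 = 104
Out of scope = 54 + 29 = 83
Numerator: 111 + 15 = 126
Denominator: 111 + 15 + 49 + 7 = 182
COOP2 = 126 / 182 = 0.6923

69.2%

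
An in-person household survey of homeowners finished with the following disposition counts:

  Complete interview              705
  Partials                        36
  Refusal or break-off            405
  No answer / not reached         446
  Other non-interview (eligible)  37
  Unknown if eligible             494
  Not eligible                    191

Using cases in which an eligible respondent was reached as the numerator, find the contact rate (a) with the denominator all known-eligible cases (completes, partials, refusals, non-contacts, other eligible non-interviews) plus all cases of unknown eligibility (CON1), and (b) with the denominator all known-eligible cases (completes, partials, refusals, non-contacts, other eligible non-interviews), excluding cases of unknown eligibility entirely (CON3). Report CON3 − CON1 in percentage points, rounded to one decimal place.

16.9

Num → 705 + 36 + 405 + 37 = 1183
Denominator → 705 + 36 + 405 + 446 + 37 + 494 = 2123
CON1 = 1183 / 2123 = 0.5572
Denominator → 705 + 36 + 405 + 446 + 37 = 1629
CON3 = 1183 / 1629 = 0.7262
Difference = 72.62 − 55.72 = 16.90 percentage points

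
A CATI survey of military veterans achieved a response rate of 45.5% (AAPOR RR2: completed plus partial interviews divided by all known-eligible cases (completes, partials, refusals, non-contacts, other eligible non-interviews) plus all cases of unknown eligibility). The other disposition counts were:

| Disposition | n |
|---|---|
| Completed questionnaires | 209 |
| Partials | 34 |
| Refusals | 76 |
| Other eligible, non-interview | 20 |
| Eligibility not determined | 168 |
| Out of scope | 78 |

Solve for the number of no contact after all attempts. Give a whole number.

27

Num → 209 + 34 = 243
RR2 = 243 / D = 0.455
D = 243 / 0.455 = 534.1
Remaining denominator categories sum to 507
no contact after all attempts = 534.1 − 507 ≈ 27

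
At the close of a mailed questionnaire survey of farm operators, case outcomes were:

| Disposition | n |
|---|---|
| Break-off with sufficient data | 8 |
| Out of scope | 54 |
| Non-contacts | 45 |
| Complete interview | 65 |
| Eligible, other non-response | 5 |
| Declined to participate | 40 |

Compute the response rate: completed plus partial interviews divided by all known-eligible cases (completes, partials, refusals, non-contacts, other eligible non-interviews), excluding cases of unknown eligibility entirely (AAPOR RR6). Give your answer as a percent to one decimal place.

44.8%

Num = 65 + 8 = 73
Denom = 65 + 8 + 40 + 45 + 5 = 163
RR6 = 73 / 163 = 0.4479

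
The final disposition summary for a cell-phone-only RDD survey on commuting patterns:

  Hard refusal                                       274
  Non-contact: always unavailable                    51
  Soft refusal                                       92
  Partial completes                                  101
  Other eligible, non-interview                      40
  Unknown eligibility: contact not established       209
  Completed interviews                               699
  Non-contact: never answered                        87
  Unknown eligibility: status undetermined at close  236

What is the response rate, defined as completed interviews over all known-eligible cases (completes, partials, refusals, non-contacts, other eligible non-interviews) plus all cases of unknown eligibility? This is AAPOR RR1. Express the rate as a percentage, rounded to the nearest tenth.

39.1%

Declined to participate = 274 + 92 = 366
No contact after all attempts = 87 + 51 = 138
Unknown eligibility = 209 + 236 = 445
Numerator: 699
Denominator: 699 + 101 + 366 + 138 + 40 + 445 = 1789
RR1 = 699 / 1789 = 0.3907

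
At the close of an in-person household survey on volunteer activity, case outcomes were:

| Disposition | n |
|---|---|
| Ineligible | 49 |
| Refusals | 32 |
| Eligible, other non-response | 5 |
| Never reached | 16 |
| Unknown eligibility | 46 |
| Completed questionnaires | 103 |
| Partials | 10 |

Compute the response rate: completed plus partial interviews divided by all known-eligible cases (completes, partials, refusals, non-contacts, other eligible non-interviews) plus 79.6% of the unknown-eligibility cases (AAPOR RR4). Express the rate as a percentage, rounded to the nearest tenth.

55.8%

Numerator: 103 + 10 = 113
Determined eligible: 103 + 10 + 32 + 16 + 5 = 166
Eligible share of unknowns: 0.7960 × 46 = 36.62
Denom: 166 + 36.62 = 202.62
RR4 = 113 / 202.62 = 0.5577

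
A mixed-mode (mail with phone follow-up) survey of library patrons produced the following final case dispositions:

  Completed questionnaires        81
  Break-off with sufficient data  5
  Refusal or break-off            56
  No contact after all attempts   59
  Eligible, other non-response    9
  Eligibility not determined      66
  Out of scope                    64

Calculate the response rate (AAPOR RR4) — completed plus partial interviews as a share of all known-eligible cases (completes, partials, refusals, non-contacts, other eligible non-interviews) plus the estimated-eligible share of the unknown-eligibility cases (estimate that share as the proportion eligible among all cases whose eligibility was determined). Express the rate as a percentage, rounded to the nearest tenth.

33.0%

Top → 81 + 5 = 86
Eligible (known) → 81 + 5 + 56 + 59 + 9 = 210
e = 210 / (210 + 64) = 210 / 274 = 0.7664
Eligible share of unknowns → 0.7664 × 66 = 50.58
Denominator → 210 + 50.58 = 260.58
RR4 = 86 / 260.58 = 0.3300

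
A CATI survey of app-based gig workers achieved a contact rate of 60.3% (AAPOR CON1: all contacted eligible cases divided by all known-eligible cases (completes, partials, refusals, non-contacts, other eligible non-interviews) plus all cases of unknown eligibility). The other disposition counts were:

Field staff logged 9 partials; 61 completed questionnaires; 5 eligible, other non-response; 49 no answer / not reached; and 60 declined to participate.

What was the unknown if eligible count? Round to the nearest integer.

Num = 61 + 9 + 60 + 5 = 135
CON1 = 135 / D = 0.603
D = 135 / 0.603 = 223.9
Remaining denominator categories sum to 184
unknown if eligible = 223.9 − 184 ≈ 40

40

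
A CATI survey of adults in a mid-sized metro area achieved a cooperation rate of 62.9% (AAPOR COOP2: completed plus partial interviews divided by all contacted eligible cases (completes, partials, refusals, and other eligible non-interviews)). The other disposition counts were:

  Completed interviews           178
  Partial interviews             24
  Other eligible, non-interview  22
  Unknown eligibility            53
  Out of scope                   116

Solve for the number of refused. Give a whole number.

Num = 178 + 24 = 202
COOP2 = 202 / D = 0.629
D = 202 / 0.629 = 321.1
Remaining denominator categories sum to 224
refused = 321.1 − 224 ≈ 97

97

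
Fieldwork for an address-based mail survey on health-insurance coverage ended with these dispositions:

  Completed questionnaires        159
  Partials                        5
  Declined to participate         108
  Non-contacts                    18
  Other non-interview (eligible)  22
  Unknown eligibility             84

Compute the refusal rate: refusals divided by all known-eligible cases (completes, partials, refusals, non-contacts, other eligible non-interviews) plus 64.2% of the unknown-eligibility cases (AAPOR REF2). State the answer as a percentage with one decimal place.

Top = 108
Known eligible = 159 + 5 + 108 + 18 + 22 = 312
Estimated eligible among unknowns = 0.6420 × 84 = 53.93
Denominator = 312 + 53.93 = 365.93
REF2 = 108 / 365.93 = 0.2951

29.5%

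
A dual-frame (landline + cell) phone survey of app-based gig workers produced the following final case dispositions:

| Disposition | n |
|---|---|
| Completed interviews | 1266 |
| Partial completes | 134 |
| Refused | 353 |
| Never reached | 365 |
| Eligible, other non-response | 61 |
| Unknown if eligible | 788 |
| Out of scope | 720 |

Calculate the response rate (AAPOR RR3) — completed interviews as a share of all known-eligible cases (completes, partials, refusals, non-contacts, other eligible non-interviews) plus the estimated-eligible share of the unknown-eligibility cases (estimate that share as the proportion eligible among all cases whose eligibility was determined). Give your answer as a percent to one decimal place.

Numerator = 1266
Eligible (known) = 1266 + 134 + 353 + 365 + 61 = 2179
e = 2179 / (2179 + 720) = 2179 / 2899 = 0.7516
e × U = 0.7516 × 788 = 592.26
Base = 2179 + 592.26 = 2771.26
RR3 = 1266 / 2771.26 = 0.4568

45.7%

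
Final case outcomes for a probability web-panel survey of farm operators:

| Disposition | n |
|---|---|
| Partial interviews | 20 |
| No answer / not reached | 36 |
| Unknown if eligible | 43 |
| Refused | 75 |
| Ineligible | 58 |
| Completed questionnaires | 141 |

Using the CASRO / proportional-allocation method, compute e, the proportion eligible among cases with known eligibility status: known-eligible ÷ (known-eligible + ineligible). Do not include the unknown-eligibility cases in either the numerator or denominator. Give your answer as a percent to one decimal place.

Known eligible = 141 + 20 + 75 + 36 = 272
e = 272 / (272 + 58) = 272 / 330 = 0.8242

82.4%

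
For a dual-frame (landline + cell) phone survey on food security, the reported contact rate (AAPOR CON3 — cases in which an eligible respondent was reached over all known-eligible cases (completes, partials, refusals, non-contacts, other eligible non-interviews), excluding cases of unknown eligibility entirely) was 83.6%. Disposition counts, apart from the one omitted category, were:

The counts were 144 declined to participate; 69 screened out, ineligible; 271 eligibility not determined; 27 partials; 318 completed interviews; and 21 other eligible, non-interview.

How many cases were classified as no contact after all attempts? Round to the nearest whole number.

Top = 318 + 27 + 144 + 21 = 510
CON3 = 510 / D = 0.836
D = 510 / 0.836 = 610.0
Rest of base = 510
no contact after all attempts = 610.0 − 510 ≈ 100

100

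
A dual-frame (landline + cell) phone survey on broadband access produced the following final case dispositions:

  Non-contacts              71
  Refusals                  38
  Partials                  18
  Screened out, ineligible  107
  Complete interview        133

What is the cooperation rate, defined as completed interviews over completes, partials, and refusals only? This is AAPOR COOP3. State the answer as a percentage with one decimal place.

Top → 133
Denom → 133 + 18 + 38 = 189
COOP3 = 133 / 189 = 0.7037

70.4%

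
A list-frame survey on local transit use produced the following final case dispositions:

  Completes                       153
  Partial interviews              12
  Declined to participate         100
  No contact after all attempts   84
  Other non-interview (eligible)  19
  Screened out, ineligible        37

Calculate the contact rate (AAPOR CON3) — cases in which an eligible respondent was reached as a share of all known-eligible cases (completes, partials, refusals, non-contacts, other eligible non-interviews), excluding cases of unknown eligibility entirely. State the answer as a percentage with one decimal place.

77.2%

Top → 153 + 12 + 100 + 19 = 284
Denominator → 153 + 12 + 100 + 84 + 19 = 368
CON3 = 284 / 368 = 0.7717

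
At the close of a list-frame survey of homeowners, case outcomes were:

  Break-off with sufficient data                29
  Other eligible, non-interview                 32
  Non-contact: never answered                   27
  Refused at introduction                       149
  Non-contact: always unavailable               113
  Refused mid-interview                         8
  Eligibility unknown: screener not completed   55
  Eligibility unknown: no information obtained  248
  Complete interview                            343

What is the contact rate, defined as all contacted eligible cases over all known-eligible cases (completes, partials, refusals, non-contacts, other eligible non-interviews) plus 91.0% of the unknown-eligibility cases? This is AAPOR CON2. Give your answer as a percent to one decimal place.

57.4%

Refusals = 149 + 8 = 157
No answer / not reached = 27 + 113 = 140
Unknown if eligible = 55 + 248 = 303
Numerator → 343 + 29 + 157 + 32 = 561
Known eligible → 343 + 29 + 157 + 140 + 32 = 701
Eligible share of unknowns → 0.9100 × 303 = 275.73
Base → 701 + 275.73 = 976.73
CON2 = 561 / 976.73 = 0.5744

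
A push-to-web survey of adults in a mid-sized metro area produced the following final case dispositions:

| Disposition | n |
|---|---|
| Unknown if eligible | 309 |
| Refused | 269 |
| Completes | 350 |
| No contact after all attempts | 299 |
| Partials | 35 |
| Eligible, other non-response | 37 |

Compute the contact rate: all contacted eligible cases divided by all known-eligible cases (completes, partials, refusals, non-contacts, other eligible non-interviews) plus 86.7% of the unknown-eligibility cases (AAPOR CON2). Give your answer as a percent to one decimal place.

Top: 350 + 35 + 269 + 37 = 691
Known eligible: 350 + 35 + 269 + 299 + 37 = 990
Estimated eligible among unknowns: 0.8670 × 309 = 267.90
Denom: 990 + 267.90 = 1257.90
CON2 = 691 / 1257.90 = 0.5493

54.9%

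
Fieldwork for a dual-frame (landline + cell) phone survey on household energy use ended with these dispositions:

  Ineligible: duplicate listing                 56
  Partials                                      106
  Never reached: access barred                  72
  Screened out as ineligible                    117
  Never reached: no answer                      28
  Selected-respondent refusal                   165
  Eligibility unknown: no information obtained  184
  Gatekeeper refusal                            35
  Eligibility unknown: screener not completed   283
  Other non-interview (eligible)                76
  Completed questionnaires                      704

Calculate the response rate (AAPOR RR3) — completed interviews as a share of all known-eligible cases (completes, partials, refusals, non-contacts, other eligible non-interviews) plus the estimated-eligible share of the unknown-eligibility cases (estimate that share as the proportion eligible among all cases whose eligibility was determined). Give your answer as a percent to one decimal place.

44.2%

Declined to participate = 35 + 165 = 200
No answer / not reached = 28 + 72 = 100
Unknown if eligible = 283 + 184 = 467
Out of scope = 117 + 56 = 173
Numerator = 704
Determined eligible = 704 + 106 + 200 + 100 + 76 = 1186
e = 1186 / (1186 + 173) = 1186 / 1359 = 0.8727
e × U = 0.8727 × 467 = 407.55
Base = 1186 + 407.55 = 1593.55
RR3 = 704 / 1593.55 = 0.4418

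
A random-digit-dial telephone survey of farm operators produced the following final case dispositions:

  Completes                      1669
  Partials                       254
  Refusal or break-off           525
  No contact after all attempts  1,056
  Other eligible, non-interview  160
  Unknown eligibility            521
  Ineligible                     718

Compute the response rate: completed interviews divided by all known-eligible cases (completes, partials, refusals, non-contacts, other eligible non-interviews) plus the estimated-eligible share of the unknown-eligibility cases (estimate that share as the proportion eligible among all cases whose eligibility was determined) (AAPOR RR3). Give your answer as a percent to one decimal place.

Numerator: 1669
Eligible (known): 1669 + 254 + 525 + 1056 + 160 = 3664
e = 3664 / (3664 + 718) = 3664 / 4382 = 0.8361
Estimated eligible among unknowns: 0.8361 × 521 = 435.61
Base: 3664 + 435.61 = 4099.61
RR3 = 1669 / 4099.61 = 0.4071

40.7%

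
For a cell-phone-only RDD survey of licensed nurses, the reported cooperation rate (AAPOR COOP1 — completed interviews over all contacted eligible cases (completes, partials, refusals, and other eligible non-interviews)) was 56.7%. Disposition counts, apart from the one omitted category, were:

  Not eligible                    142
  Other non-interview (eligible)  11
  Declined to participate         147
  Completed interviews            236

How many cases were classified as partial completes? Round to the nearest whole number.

22

COOP1 = 236 / D = 0.567
D = 236 / 0.567 = 416.2
Other denominator terms total 394
partial completes = 416.2 − 394 ≈ 22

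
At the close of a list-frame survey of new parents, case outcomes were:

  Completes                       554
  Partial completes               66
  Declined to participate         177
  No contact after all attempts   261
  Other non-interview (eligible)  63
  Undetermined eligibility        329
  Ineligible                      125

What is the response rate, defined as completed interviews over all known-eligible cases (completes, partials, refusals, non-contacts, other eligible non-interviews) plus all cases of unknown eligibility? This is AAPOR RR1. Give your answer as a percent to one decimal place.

38.2%

Numerator = 554
Denominator = 554 + 66 + 177 + 261 + 63 + 329 = 1450
RR1 = 554 / 1450 = 0.3821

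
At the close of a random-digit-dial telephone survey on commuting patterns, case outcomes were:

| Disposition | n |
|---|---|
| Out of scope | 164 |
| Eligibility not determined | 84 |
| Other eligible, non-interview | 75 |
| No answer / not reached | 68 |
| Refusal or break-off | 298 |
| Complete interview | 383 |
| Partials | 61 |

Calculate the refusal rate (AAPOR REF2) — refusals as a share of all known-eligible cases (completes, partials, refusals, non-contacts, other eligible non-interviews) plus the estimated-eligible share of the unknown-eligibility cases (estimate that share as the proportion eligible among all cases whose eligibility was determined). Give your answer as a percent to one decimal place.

31.2%

Top: 298
Determined eligible: 383 + 61 + 298 + 68 + 75 = 885
e = 885 / (885 + 164) = 885 / 1049 = 0.8437
Eligible share of unknowns: 0.8437 × 84 = 70.87
Denominator: 885 + 70.87 = 955.87
REF2 = 298 / 955.87 = 0.3118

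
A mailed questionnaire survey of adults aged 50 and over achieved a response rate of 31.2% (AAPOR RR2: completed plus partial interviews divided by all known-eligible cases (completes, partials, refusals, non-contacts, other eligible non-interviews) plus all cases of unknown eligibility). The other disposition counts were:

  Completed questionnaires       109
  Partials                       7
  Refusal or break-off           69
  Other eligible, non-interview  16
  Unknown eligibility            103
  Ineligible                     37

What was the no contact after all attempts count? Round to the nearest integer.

68

Numerator → 109 + 7 = 116
RR2 = 116 / D = 0.312
D = 116 / 0.312 = 371.8
Rest of base = 304
no contact after all attempts = 371.8 − 304 ≈ 68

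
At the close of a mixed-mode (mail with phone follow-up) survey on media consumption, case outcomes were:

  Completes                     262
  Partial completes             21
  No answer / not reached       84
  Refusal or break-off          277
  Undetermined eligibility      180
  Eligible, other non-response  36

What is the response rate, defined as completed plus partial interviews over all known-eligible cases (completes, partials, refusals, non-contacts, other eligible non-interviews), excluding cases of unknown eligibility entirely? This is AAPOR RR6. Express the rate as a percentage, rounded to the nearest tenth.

41.6%

Top = 262 + 21 = 283
Base = 262 + 21 + 277 + 84 + 36 = 680
RR6 = 283 / 680 = 0.4162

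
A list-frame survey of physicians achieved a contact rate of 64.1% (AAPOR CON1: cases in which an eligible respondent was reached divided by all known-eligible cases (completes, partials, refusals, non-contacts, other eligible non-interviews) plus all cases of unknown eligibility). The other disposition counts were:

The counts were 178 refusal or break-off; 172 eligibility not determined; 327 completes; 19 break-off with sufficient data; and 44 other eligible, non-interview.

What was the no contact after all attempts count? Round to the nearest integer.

146

Top: 327 + 19 + 178 + 44 = 568
CON1 = 568 / D = 0.641
D = 568 / 0.641 = 886.1
Rest of base = 740
no contact after all attempts = 886.1 − 740 ≈ 146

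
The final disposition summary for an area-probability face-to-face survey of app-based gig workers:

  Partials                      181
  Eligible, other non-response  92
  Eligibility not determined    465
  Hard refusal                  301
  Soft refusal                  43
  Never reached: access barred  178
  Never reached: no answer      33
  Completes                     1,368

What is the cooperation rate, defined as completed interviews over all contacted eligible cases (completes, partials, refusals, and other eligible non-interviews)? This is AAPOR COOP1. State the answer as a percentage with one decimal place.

Refusals = 301 + 43 = 344
No contact after all attempts = 33 + 178 = 211
Num → 1368
Denominator → 1368 + 181 + 344 + 92 = 1985
COOP1 = 1368 / 1985 = 0.6892

68.9%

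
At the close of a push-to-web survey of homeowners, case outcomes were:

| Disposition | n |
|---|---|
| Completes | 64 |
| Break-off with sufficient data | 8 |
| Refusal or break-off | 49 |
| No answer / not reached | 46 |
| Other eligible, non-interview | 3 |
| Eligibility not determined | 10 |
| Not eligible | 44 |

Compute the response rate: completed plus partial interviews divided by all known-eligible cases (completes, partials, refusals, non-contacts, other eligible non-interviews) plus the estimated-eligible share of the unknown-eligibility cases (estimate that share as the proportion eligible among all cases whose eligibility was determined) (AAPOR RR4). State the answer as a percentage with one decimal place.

40.5%

Num: 64 + 8 = 72
Eligible (known): 64 + 8 + 49 + 46 + 3 = 170
e = 170 / (170 + 44) = 170 / 214 = 0.7944
Estimated eligible among unknowns: 0.7944 × 10 = 7.94
Denom: 170 + 7.94 = 177.94
RR4 = 72 / 177.94 = 0.4046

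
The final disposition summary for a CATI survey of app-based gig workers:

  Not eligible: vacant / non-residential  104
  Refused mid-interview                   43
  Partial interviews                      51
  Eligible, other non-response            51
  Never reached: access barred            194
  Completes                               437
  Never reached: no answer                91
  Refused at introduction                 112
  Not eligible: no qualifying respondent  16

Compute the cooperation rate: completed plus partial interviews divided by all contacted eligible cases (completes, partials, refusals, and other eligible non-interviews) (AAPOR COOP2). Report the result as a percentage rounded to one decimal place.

70.3%

Refused = 112 + 43 = 155
Never reached = 91 + 194 = 285
Out of scope = 16 + 104 = 120
Top = 437 + 51 = 488
Base = 437 + 51 + 155 + 51 = 694
COOP2 = 488 / 694 = 0.7032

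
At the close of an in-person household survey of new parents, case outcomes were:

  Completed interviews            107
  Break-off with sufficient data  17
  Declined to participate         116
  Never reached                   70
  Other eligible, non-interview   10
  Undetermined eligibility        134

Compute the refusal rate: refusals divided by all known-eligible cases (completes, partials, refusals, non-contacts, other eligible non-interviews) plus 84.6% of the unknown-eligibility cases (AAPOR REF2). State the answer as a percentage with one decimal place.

Top: 116
Determined eligible: 107 + 17 + 116 + 70 + 10 = 320
e × U: 0.8460 × 134 = 113.36
Base: 320 + 113.36 = 433.36
REF2 = 116 / 433.36 = 0.2677

26.8%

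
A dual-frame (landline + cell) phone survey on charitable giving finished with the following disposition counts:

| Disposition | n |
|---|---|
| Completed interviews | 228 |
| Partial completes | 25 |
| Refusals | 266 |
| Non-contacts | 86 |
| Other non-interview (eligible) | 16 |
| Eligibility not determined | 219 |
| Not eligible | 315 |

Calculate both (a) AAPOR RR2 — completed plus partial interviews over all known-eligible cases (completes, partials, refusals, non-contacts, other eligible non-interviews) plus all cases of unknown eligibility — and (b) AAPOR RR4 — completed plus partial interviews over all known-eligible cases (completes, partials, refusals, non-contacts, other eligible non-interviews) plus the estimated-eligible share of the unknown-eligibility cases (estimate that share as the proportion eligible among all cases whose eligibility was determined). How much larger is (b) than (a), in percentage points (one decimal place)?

Numerator = 228 + 25 = 253
Base = 228 + 25 + 266 + 86 + 16 + 219 = 840
RR2 = 253 / 840 = 0.3012
Known eligible = 228 + 25 + 266 + 86 + 16 = 621
e = 621 / (621 + 315) = 621 / 936 = 0.6635
Eligible share of unknowns = 0.6635 × 219 = 145.31
Base = 621 + 145.31 = 766.31
RR4 = 253 / 766.31 = 0.3302
Difference = 33.02 − 30.12 = 2.90 percentage points

2.9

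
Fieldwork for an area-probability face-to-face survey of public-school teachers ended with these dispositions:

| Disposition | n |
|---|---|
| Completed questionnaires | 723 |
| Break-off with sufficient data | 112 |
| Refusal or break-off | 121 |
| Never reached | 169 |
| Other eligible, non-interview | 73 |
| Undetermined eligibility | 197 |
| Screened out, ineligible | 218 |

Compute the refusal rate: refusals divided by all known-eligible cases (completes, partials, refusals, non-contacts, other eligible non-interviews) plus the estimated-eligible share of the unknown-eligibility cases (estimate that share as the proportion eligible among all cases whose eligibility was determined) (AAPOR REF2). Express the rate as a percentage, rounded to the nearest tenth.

8.9%

Top = 121
Known eligible = 723 + 112 + 121 + 169 + 73 = 1198
e = 1198 / (1198 + 218) = 1198 / 1416 = 0.8460
e × U = 0.8460 × 197 = 166.66
Base = 1198 + 166.66 = 1364.66
REF2 = 121 / 1364.66 = 0.0887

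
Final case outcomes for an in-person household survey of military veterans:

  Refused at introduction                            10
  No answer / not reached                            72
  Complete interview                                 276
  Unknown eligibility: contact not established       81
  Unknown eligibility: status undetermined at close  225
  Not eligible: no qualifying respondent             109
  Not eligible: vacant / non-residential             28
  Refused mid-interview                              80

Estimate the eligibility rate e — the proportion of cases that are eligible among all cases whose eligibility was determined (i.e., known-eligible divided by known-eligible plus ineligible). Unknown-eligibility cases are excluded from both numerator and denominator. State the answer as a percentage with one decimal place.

Refused = 10 + 80 = 90
Eligibility not determined = 81 + 225 = 306
Not eligible = 109 + 28 = 137
Determined eligible → 276 + 90 + 72 = 438
e = 438 / (438 + 137) = 438 / 575 = 0.7617

76.2%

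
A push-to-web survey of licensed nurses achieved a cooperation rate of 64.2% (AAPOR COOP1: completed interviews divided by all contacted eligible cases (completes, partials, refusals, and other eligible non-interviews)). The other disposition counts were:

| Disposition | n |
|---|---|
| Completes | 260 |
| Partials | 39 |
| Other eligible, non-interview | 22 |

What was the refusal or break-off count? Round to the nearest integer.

84

COOP1 = 260 / D = 0.642
D = 260 / 0.642 = 405.0
Remaining denominator categories sum to 321
refusal or break-off = 405.0 − 321 ≈ 84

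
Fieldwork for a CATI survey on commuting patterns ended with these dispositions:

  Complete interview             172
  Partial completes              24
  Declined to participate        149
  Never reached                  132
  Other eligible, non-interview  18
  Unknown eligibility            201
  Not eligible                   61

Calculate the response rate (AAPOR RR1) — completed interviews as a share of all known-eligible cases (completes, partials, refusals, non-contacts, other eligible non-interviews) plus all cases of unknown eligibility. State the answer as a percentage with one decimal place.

24.7%

Top → 172
Denominator → 172 + 24 + 149 + 132 + 18 + 201 = 696
RR1 = 172 / 696 = 0.2471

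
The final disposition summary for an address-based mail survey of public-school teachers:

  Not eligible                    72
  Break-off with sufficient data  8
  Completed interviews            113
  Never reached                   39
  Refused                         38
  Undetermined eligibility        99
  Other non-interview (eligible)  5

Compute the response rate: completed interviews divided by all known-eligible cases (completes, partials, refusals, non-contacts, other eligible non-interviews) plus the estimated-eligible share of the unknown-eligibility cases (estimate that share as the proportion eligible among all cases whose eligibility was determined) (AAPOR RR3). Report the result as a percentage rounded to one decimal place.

40.9%

Numerator = 113
Eligible (known) = 113 + 8 + 38 + 39 + 5 = 203
e = 203 / (203 + 72) = 203 / 275 = 0.7382
Estimated eligible among unknowns = 0.7382 × 99 = 73.08
Denom = 203 + 73.08 = 276.08
RR3 = 113 / 276.08 = 0.4093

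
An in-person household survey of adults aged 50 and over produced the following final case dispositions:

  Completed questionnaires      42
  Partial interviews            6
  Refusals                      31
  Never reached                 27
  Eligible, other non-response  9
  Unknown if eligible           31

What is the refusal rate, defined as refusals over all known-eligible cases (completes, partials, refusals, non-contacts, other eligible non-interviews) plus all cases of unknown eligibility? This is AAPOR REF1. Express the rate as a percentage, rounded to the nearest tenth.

21.2%

Numerator = 31
Denom = 42 + 6 + 31 + 27 + 9 + 31 = 146
REF1 = 31 / 146 = 0.2123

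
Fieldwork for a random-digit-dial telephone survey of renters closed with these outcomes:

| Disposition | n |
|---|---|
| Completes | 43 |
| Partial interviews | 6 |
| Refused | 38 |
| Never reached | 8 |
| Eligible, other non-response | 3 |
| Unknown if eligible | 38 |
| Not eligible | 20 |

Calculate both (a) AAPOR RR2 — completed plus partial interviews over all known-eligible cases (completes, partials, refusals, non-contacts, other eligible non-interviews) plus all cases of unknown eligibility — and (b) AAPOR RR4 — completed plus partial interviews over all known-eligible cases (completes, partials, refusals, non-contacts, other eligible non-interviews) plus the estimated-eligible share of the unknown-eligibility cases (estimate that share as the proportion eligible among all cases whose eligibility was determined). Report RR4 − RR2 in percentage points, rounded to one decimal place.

Top = 43 + 6 = 49
Denom = 43 + 6 + 38 + 8 + 3 + 38 = 136
RR2 = 49 / 136 = 0.3603
Determined eligible = 43 + 6 + 38 + 8 + 3 = 98
e = 98 / (98 + 20) = 98 / 118 = 0.8305
Eligible share of unknowns = 0.8305 × 38 = 31.56
Denom = 98 + 31.56 = 129.56
RR4 = 49 / 129.56 = 0.3782
Difference = 37.82 − 36.03 = 1.79 percentage points

1.8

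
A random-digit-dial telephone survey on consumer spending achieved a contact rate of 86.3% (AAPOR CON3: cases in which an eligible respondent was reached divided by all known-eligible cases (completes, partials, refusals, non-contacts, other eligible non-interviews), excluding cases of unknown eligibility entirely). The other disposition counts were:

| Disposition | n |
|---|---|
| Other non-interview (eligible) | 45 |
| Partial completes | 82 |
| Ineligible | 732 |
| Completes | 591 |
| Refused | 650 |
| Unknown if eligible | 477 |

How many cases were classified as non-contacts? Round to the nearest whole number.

217

Num: 591 + 82 + 650 + 45 = 1368
CON3 = 1368 / D = 0.863
D = 1368 / 0.863 = 1585.2
Remaining denominator categories sum to 1368
non-contacts = 1585.2 − 1368 ≈ 217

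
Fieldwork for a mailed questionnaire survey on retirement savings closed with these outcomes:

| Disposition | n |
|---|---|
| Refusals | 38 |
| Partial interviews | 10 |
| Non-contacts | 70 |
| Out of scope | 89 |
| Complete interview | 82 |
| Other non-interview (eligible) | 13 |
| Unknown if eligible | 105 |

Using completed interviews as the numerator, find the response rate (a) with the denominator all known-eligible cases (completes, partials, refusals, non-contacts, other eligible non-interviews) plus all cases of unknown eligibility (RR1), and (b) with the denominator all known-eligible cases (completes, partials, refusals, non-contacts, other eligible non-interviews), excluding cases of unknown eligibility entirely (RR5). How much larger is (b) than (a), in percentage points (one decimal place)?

Num → 82
Denom → 82 + 10 + 38 + 70 + 13 + 105 = 318
RR1 = 82 / 318 = 0.2579
Denom → 82 + 10 + 38 + 70 + 13 = 213
RR5 = 82 / 213 = 0.3850
Difference = 38.50 − 25.79 = 12.71 percentage points

12.7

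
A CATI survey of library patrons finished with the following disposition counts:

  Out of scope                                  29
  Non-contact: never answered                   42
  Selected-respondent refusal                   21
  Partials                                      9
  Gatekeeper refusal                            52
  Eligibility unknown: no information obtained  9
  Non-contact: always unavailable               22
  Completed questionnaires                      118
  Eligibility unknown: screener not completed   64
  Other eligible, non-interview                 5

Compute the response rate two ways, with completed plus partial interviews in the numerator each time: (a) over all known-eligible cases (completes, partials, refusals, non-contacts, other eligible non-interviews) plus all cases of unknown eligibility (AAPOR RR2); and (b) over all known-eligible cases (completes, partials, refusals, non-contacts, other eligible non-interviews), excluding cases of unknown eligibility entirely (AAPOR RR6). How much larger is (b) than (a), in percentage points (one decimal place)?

Refusal or break-off = 52 + 21 = 73
No contact after all attempts = 42 + 22 = 64
Unknown if eligible = 64 + 9 = 73
Top → 118 + 9 = 127
Base → 118 + 9 + 73 + 64 + 5 + 73 = 342
RR2 = 127 / 342 = 0.3713
Base → 118 + 9 + 73 + 64 + 5 = 269
RR6 = 127 / 269 = 0.4721
Difference = 47.21 − 37.13 = 10.08 percentage points

10.1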